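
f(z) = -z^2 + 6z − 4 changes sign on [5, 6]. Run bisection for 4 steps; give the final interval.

[5.1875, 5.25]

z = 5.5 gives f = -1.25, negative; keep [5, 5.5]
z = 5.25 gives f = -0.0625, negative; keep [5, 5.25]
z = 5.125 gives f = 0.484375, positive; keep [5.125, 5.25]
z = 5.1875 gives f = 0.2148, positive; keep [5.1875, 5.25]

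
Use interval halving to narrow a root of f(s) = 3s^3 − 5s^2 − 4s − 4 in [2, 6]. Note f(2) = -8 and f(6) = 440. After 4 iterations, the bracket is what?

m = 4, f(m) = 92 (+); new bracket [2, 4]
m = 3, f(m) = 20 (+); new bracket [2, 3]
m = 2.5, f(m) = 1.625 (+); new bracket [2, 2.5]
m = 2.25, f(m) = -4.1406 (−); new bracket [2.25, 2.5]

[2.25, 2.5]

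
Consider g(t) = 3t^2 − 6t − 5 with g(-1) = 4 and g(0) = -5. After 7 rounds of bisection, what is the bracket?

[-0.640625, -0.6328125]

t = -0.5 gives g = -1.25, negative; keep [-1, -0.5]
t = -0.75 gives g = 1.1875, positive; keep [-0.75, -0.5]
t = -0.625 gives g = -0.078125, negative; keep [-0.75, -0.625]
t = -0.6875 gives g = 0.543, positive; keep [-0.6875, -0.625]
t = -0.65625 gives g = 0.2295, positive; keep [-0.65625, -0.625]
t = -0.640625 gives g = 0.075, positive; keep [-0.640625, -0.625]
t = -0.6328125 gives g = -0.0018, negative; keep [-0.640625, -0.6328125]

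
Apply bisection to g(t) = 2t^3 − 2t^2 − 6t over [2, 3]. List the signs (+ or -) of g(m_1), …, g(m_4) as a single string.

midpoint 2.5: g = 3.75 > 0 → [2, 2.5]
midpoint 2.25: g = -0.84375 < 0 → [2.25, 2.5]
midpoint 2.375: g = 1.261719 > 0 → [2.25, 2.375]
midpoint 2.3125: g = 0.1626 > 0 → [2.25, 2.3125]

+-++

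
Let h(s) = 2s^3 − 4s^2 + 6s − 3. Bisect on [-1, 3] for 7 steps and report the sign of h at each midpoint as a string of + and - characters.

midpoint 1: h = 1 > 0 → [-1, 1]
midpoint 0: h = -3 < 0 → [0, 1]
midpoint 0.5: h = -0.75 < 0 → [0.5, 1]
midpoint 0.75: h = 0.0938 > 0 → [0.5, 0.75]
midpoint 0.625: h = -0.3242 < 0 → [0.625, 0.75]
midpoint 0.6875: h = -0.1157 < 0 → [0.6875, 0.75]
midpoint 0.71875: h = -0.0113 < 0 → [0.71875, 0.75]

+--+---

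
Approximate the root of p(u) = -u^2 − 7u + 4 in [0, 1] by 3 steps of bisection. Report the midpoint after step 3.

midpoint 0.5: p = 0.25 > 0 → [0.5, 1]
midpoint 0.75: p = -1.8125 < 0 → [0.5, 0.75]
midpoint 0.625: p = -0.765625 < 0 → [0.5, 0.625]

0.625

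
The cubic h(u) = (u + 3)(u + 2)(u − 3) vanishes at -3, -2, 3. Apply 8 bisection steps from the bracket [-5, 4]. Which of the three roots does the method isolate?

3

u = -0.5 gives h = -13.125, negative; keep [-0.5, 4]
u = 1.75 gives h = -22.265625, negative; keep [1.75, 4]
u = 2.875 gives h = -3.580078, negative; keep [2.875, 4]
u = 3.4375 gives h = 15.3142, positive; keep [2.875, 3.4375]
u = 3.15625 gives h = 4.9599, positive; keep [2.875, 3.15625]
u = 3.015625 gives h = 0.4714, positive; keep [2.875, 3.015625]
u = 2.9453125 gives h = -1.6079, negative; keep [2.9453125, 3.015625]
u = 2.98046875 gives h = -0.5817, negative; keep [2.98046875, 3.015625]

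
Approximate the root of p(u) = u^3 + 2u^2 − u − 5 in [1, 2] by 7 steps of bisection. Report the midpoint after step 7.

1.3671875

m = 1.5, p(m) = 1.375 (+); new bracket [1, 1.5]
m = 1.25, p(m) = -1.171875 (−); new bracket [1.25, 1.5]
m = 1.375, p(m) = 0.005859 (+); new bracket [1.25, 1.375]
m = 1.3125, p(m) = -0.6062 (−); new bracket [1.3125, 1.375]
m = 1.34375, p(m) = -0.3061 (−); new bracket [1.34375, 1.375]
m = 1.359375, p(m) = -0.1516 (−); new bracket [1.359375, 1.375]
m = 1.3671875, p(m) = -0.0732 (−); new bracket [1.3671875, 1.375]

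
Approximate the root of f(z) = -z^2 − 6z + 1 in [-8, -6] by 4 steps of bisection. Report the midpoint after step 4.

-6.125

f(-7) = -6 < 0, so the root lies in [-7, -6]
f(-6.5) = -2.25 < 0, so the root lies in [-6.5, -6]
f(-6.25) = -0.5625 < 0, so the root lies in [-6.25, -6]
f(-6.125) = 0.2344 > 0, so the root lies in [-6.25, -6.125]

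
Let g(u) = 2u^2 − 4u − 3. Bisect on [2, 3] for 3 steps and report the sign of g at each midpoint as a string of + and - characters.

u = 2.5 gives g = -0.5, negative; keep [2.5, 3]
u = 2.75 gives g = 1.125, positive; keep [2.5, 2.75]
u = 2.625 gives g = 0.28125, positive; keep [2.5, 2.625]

-++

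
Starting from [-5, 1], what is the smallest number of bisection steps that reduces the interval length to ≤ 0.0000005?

24

Width after n steps is 6/2^n. Need 2^n ≥ 6/0.0000005 = 12000000.
2^23 = 8388608 < 12000000 ≤ 2^24 = 16777216, so n = 24.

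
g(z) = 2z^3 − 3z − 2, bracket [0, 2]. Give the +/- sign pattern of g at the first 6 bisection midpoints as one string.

-+----

z = 1 gives g = -3, negative; keep [1, 2]
z = 1.5 gives g = 0.25, positive; keep [1, 1.5]
z = 1.25 gives g = -1.84375, negative; keep [1.25, 1.5]
z = 1.375 gives g = -0.9258, negative; keep [1.375, 1.5]
z = 1.4375 gives g = -0.3716, negative; keep [1.4375, 1.5]
z = 1.46875 gives g = -0.0694, negative; keep [1.46875, 1.5]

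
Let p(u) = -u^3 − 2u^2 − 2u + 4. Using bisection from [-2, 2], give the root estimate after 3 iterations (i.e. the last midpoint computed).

0.5

u = 0 gives p = 4, positive; keep [0, 2]
u = 1 gives p = -1, negative; keep [0, 1]
u = 0.5 gives p = 2.375, positive; keep [0.5, 1]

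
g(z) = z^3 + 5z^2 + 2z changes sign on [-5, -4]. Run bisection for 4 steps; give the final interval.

midpoint -4.5: g = 1.125 > 0 → [-5, -4.5]
midpoint -4.75: g = -3.859375 < 0 → [-4.75, -4.5]
midpoint -4.625: g = -1.228516 < 0 → [-4.625, -4.5]
midpoint -4.5625: g = -0.0178 < 0 → [-4.5625, -4.5]

[-4.5625, -4.5]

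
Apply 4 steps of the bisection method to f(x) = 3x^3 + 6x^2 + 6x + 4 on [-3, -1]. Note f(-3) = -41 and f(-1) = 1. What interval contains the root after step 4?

[-1.375, -1.25]

midpoint -2: f = -8 < 0 → [-2, -1]
midpoint -1.5: f = -1.625 < 0 → [-1.5, -1]
midpoint -1.25: f = 0.015625 > 0 → [-1.5, -1.25]
midpoint -1.375: f = -0.7051 < 0 → [-1.375, -1.25]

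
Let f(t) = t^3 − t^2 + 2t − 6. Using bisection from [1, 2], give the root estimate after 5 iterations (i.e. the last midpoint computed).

1.78125

m = 1.5, f(m) = -1.875 (−); new bracket [1.5, 2]
m = 1.75, f(m) = -0.203125 (−); new bracket [1.75, 2]
m = 1.875, f(m) = 0.826172 (+); new bracket [1.75, 1.875]
m = 1.8125, f(m) = 0.2942 (+); new bracket [1.75, 1.8125]
m = 1.78125, f(m) = 0.0413 (+); new bracket [1.75, 1.78125]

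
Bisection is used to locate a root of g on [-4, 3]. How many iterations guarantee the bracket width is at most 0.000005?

Width after n steps is 7/2^n. Need 2^n ≥ 7/0.000005 = 1400000.
2^20 = 1048576 < 1400000 ≤ 2^21 = 2097152, so n = 21.

21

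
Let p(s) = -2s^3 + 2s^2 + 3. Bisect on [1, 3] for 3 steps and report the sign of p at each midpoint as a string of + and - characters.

-+-

midpoint 2: p = -5 < 0 → [1, 2]
midpoint 1.5: p = 0.75 > 0 → [1.5, 2]
midpoint 1.75: p = -1.59375 < 0 → [1.5, 1.75]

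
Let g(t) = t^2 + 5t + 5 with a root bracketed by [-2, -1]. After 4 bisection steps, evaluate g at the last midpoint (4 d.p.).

t = -1.5 gives g = -0.25, negative; keep [-1.5, -1]
t = -1.25 gives g = 0.3125, positive; keep [-1.5, -1.25]
t = -1.375 gives g = 0.015625, positive; keep [-1.5, -1.375]
t = -1.4375 gives g = -0.1211, negative; keep [-1.4375, -1.375]

-0.1211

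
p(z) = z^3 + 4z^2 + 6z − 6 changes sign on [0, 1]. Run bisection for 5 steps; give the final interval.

m = 0.5, p(m) = -1.875 (−); new bracket [0.5, 1]
m = 0.75, p(m) = 1.171875 (+); new bracket [0.5, 0.75]
m = 0.625, p(m) = -0.443359 (−); new bracket [0.625, 0.75]
m = 0.6875, p(m) = 0.3406 (+); new bracket [0.625, 0.6875]
m = 0.65625, p(m) = -0.0572 (−); new bracket [0.65625, 0.6875]

[0.65625, 0.6875]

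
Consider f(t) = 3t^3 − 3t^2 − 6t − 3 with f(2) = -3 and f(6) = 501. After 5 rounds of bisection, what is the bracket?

[2.125, 2.25]

f(4) = 117 > 0, so the root lies in [2, 4]
f(3) = 33 > 0, so the root lies in [2, 3]
f(2.5) = 10.125 > 0, so the root lies in [2, 2.5]
f(2.25) = 2.4844 > 0, so the root lies in [2, 2.25]
f(2.125) = -0.5098 < 0, so the root lies in [2.125, 2.25]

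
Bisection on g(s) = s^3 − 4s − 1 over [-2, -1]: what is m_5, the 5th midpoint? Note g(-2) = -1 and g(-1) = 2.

g(-1.5) = 1.625 > 0, so the root lies in [-2, -1.5]
g(-1.75) = 0.640625 > 0, so the root lies in [-2, -1.75]
g(-1.875) = -0.091797 < 0, so the root lies in [-1.875, -1.75]
g(-1.8125) = 0.2957 > 0, so the root lies in [-1.875, -1.8125]
g(-1.84375) = 0.1073 > 0, so the root lies in [-1.875, -1.84375]

-1.84375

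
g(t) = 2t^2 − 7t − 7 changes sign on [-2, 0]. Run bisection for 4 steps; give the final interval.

g(-1) = 2 > 0, so the root lies in [-1, 0]
g(-0.5) = -3 < 0, so the root lies in [-1, -0.5]
g(-0.75) = -0.625 < 0, so the root lies in [-1, -0.75]
g(-0.875) = 0.6562 > 0, so the root lies in [-0.875, -0.75]

[-0.875, -0.75]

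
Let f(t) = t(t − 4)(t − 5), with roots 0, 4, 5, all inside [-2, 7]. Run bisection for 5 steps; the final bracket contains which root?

f(2.5) = 9.375 > 0, so the root lies in [-2, 2.5]
f(0.25) = 4.453125 > 0, so the root lies in [-2, 0.25]
f(-0.875) = -25.060547 < 0, so the root lies in [-0.875, 0.25]
f(-0.3125) = -7.1594 < 0, so the root lies in [-0.3125, 0.25]
f(-0.03125) = -0.6338 < 0, so the root lies in [-0.03125, 0.25]

0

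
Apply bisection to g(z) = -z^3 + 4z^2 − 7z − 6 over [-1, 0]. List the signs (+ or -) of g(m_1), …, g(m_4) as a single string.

-++-

m = -0.5, g(m) = -1.375 (−); new bracket [-1, -0.5]
m = -0.75, g(m) = 1.921875 (+); new bracket [-0.75, -0.5]
m = -0.625, g(m) = 0.181641 (+); new bracket [-0.625, -0.5]
m = -0.5625, g(m) = -0.6189 (−); new bracket [-0.625, -0.5625]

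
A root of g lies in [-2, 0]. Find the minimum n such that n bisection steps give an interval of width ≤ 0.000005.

Width after n steps is 2/2^n. Need 2^n ≥ 2/0.000005 = 400000.
2^18 = 262144 < 400000 ≤ 2^19 = 524288, so n = 19.

19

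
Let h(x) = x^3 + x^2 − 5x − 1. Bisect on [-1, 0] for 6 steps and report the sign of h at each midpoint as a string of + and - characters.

++--++

h(-0.5) = 1.625 > 0, so the root lies in [-0.5, 0]
h(-0.25) = 0.296875 > 0, so the root lies in [-0.25, 0]
h(-0.125) = -0.361328 < 0, so the root lies in [-0.25, -0.125]
h(-0.1875) = -0.0339 < 0, so the root lies in [-0.25, -0.1875]
h(-0.21875) = 0.1311 > 0, so the root lies in [-0.21875, -0.1875]
h(-0.203125) = 0.0485 > 0, so the root lies in [-0.203125, -0.1875]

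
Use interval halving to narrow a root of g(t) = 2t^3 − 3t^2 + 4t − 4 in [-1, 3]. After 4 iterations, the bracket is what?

midpoint 1: g = -1 < 0 → [1, 3]
midpoint 2: g = 8 > 0 → [1, 2]
midpoint 1.5: g = 2 > 0 → [1, 1.5]
midpoint 1.25: g = 0.2188 > 0 → [1, 1.25]

[1, 1.25]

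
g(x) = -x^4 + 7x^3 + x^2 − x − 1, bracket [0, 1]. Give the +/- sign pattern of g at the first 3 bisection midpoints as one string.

x = 0.5 gives g = -0.4375, negative; keep [0.5, 1]
x = 0.75 gives g = 1.449219, positive; keep [0.5, 0.75]
x = 0.625 gives g = 0.322021, positive; keep [0.5, 0.625]

-++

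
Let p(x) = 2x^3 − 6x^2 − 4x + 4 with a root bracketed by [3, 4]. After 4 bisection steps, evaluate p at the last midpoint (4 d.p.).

0.5894

midpoint 3.5: p = 2.25 > 0 → [3, 3.5]
midpoint 3.25: p = -3.71875 < 0 → [3.25, 3.5]
midpoint 3.375: p = -0.957031 < 0 → [3.375, 3.5]
midpoint 3.4375: p = 0.5894 > 0 → [3.375, 3.4375]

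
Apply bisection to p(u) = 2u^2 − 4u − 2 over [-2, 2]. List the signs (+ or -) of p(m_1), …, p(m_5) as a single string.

p(0) = -2 < 0, so the root lies in [-2, 0]
p(-1) = 4 > 0, so the root lies in [-1, 0]
p(-0.5) = 0.5 > 0, so the root lies in [-0.5, 0]
p(-0.25) = -0.875 < 0, so the root lies in [-0.5, -0.25]
p(-0.375) = -0.2188 < 0, so the root lies in [-0.5, -0.375]

-++--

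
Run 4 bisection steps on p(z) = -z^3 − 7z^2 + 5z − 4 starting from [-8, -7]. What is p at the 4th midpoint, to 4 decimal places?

-1.8079

p(-7.5) = -13.375 < 0, so the root lies in [-8, -7.5]
p(-7.75) = 2.296875 > 0, so the root lies in [-7.75, -7.5]
p(-7.625) = -5.787109 < 0, so the root lies in [-7.75, -7.625]
p(-7.6875) = -1.8079 < 0, so the root lies in [-7.75, -7.6875]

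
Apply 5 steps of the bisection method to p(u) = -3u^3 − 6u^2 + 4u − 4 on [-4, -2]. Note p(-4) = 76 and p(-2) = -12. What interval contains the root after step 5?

[-2.6875, -2.625]

p(-3) = 11 > 0, so the root lies in [-3, -2]
p(-2.5) = -4.625 < 0, so the root lies in [-3, -2.5]
p(-2.75) = 2.015625 > 0, so the root lies in [-2.75, -2.5]
p(-2.625) = -1.5801 < 0, so the root lies in [-2.75, -2.625]
p(-2.6875) = 0.1467 > 0, so the root lies in [-2.6875, -2.625]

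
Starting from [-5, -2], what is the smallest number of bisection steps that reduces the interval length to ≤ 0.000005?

Width after n steps is 3/2^n. Need 2^n ≥ 3/0.000005 = 600000.
2^19 = 524288 < 600000 ≤ 2^20 = 1048576, so n = 20.

20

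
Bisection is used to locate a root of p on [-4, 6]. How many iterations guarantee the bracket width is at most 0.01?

10

Width after n steps is 10/2^n. Need 2^n ≥ 10/0.01 = 1000.
2^9 = 512 < 1000 ≤ 2^10 = 1024, so n = 10.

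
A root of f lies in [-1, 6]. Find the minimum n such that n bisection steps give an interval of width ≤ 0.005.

11

Width after n steps is 7/2^n. Need 2^n ≥ 7/0.005 = 1400.
2^10 = 1024 < 1400 ≤ 2^11 = 2048, so n = 11.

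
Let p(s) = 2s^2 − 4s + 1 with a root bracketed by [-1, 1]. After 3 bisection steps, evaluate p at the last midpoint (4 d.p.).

p(0) = 1 > 0, so the root lies in [0, 1]
p(0.5) = -0.5 < 0, so the root lies in [0, 0.5]
p(0.25) = 0.125 > 0, so the root lies in [0.25, 0.5]

0.1250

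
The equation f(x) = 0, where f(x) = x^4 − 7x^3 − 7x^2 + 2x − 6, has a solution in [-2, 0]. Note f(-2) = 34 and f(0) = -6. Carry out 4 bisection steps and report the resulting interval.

midpoint -1: f = -7 < 0 → [-2, -1]
midpoint -1.5: f = 3.9375 > 0 → [-1.5, -1]
midpoint -1.25: f = -3.324219 < 0 → [-1.5, -1.25]
midpoint -1.375: f = -0.2126 < 0 → [-1.5, -1.375]

[-1.5, -1.375]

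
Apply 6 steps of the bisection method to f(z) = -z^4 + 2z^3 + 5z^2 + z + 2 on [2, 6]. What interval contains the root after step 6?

[3.5, 3.5625]

midpoint 4: f = -42 < 0 → [2, 4]
midpoint 3: f = 23 > 0 → [3, 4]
midpoint 3.5: f = 2.4375 > 0 → [3.5, 4]
midpoint 3.75: f = -16.2227 < 0 → [3.5, 3.75]
midpoint 3.625: f = -6.0784 < 0 → [3.5, 3.625]
midpoint 3.5625: f = -1.626 < 0 → [3.5, 3.5625]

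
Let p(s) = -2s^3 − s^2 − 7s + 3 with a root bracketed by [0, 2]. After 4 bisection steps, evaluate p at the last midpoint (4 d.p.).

0.1289

s = 1 gives p = -7, negative; keep [0, 1]
s = 0.5 gives p = -1, negative; keep [0, 0.5]
s = 0.25 gives p = 1.15625, positive; keep [0.25, 0.5]
s = 0.375 gives p = 0.1289, positive; keep [0.375, 0.5]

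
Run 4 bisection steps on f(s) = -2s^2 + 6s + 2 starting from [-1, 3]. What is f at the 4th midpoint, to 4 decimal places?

0.3750

f(1) = 6 > 0, so the root lies in [-1, 1]
f(0) = 2 > 0, so the root lies in [-1, 0]
f(-0.5) = -1.5 < 0, so the root lies in [-0.5, 0]
f(-0.25) = 0.375 > 0, so the root lies in [-0.5, -0.25]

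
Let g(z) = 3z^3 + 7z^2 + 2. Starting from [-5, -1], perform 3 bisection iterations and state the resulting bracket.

z = -3 gives g = -16, negative; keep [-3, -1]
z = -2 gives g = 6, positive; keep [-3, -2]
z = -2.5 gives g = -1.125, negative; keep [-2.5, -2]

[-2.5, -2]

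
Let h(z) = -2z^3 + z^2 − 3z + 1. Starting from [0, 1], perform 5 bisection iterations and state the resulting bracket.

[0.34375, 0.375]

h(0.5) = -0.5 < 0, so the root lies in [0, 0.5]
h(0.25) = 0.28125 > 0, so the root lies in [0.25, 0.5]
h(0.375) = -0.089844 < 0, so the root lies in [0.25, 0.375]
h(0.3125) = 0.0991 > 0, so the root lies in [0.3125, 0.375]
h(0.34375) = 0.0057 > 0, so the root lies in [0.34375, 0.375]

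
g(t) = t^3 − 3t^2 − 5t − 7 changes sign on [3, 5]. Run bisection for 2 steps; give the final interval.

[4, 4.5]

t = 4 gives g = -11, negative; keep [4, 5]
t = 4.5 gives g = 0.875, positive; keep [4, 4.5]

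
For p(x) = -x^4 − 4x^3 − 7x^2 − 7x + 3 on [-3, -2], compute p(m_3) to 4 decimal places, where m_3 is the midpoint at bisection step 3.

-1.9885

x = -2.5 gives p = 0.1875, positive; keep [-3, -2.5]
x = -2.75 gives p = -4.691406, negative; keep [-2.75, -2.5]
x = -2.625 gives p = -1.988525, negative; keep [-2.625, -2.5]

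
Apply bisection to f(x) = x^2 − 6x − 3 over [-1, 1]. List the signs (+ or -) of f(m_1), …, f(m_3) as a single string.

-+-

m = 0, f(m) = -3 (−); new bracket [-1, 0]
m = -0.5, f(m) = 0.25 (+); new bracket [-0.5, 0]
m = -0.25, f(m) = -1.4375 (−); new bracket [-0.5, -0.25]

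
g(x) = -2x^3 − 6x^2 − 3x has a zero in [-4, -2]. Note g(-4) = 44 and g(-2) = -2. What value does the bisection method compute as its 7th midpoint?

-2.359375

g(-3) = 9 > 0, so the root lies in [-3, -2]
g(-2.5) = 1.25 > 0, so the root lies in [-2.5, -2]
g(-2.25) = -0.84375 < 0, so the root lies in [-2.5, -2.25]
g(-2.375) = 0.0742 > 0, so the root lies in [-2.375, -2.25]
g(-2.3125) = -0.4155 < 0, so the root lies in [-2.375, -2.3125]
g(-2.34375) = -0.1785 < 0, so the root lies in [-2.375, -2.34375]
g(-2.359375) = -0.0541 < 0, so the root lies in [-2.375, -2.359375]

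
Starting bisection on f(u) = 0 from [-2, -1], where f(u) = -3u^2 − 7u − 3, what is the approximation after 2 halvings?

-1.75

f(-1.5) = 0.75 > 0, so the root lies in [-2, -1.5]
f(-1.75) = 0.0625 > 0, so the root lies in [-2, -1.75]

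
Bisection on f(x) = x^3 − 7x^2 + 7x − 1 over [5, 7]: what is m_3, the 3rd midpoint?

x = 6 gives f = 5, positive; keep [5, 6]
x = 5.5 gives f = -7.875, negative; keep [5.5, 6]
x = 5.75 gives f = -2.078125, negative; keep [5.75, 6]

5.75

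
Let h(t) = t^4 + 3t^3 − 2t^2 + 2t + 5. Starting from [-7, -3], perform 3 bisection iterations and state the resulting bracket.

[-4, -3.5]

midpoint -5: h = 195 > 0 → [-5, -3]
midpoint -4: h = 29 > 0 → [-4, -3]
midpoint -3.5: h = -5.0625 < 0 → [-4, -3.5]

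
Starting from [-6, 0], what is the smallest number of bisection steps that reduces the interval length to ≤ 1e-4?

16

Width after n steps is 6/2^n. Need 2^n ≥ 6/1e-4 = 60000.
2^15 = 32768 < 60000 ≤ 2^16 = 65536, so n = 16.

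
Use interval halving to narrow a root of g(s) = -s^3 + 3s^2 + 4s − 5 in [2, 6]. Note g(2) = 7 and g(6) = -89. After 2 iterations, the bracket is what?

midpoint 4: g = -5 < 0 → [2, 4]
midpoint 3: g = 7 > 0 → [3, 4]

[3, 4]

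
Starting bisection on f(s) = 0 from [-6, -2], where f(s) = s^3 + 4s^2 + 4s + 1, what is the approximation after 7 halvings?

-2.59375

s = -4 gives f = -15, negative; keep [-4, -2]
s = -3 gives f = -2, negative; keep [-3, -2]
s = -2.5 gives f = 0.375, positive; keep [-3, -2.5]
s = -2.75 gives f = -0.5469, negative; keep [-2.75, -2.5]
s = -2.625 gives f = -0.0254, negative; keep [-2.625, -2.5]
s = -2.5625 gives f = 0.1892, positive; keep [-2.625, -2.5625]
s = -2.59375 gives f = 0.0856, positive; keep [-2.625, -2.59375]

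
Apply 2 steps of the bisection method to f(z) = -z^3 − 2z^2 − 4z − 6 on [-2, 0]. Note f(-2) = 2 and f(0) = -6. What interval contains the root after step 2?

[-2, -1.5]

f(-1) = -3 < 0, so the root lies in [-2, -1]
f(-1.5) = -1.125 < 0, so the root lies in [-2, -1.5]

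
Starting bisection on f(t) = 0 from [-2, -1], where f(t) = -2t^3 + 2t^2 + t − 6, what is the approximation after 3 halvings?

midpoint -1.5: f = 3.75 > 0 → [-1.5, -1]
midpoint -1.25: f = -0.21875 < 0 → [-1.5, -1.25]
midpoint -1.375: f = 1.605469 > 0 → [-1.375, -1.25]

-1.375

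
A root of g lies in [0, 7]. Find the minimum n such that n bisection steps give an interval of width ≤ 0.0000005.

24

Width after n steps is 7/2^n. Need 2^n ≥ 7/0.0000005 = 14000000.
2^23 = 8388608 < 14000000 ≤ 2^24 = 16777216, so n = 24.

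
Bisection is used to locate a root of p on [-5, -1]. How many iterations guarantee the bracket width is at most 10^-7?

Width after n steps is 4/2^n. Need 2^n ≥ 4/10^-7 = 40000000.
2^25 = 33554432 < 40000000 ≤ 2^26 = 67108864, so n = 26.

26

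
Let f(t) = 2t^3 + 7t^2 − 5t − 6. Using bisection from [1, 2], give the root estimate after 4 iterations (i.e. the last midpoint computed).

t = 1.5 gives f = 9, positive; keep [1, 1.5]
t = 1.25 gives f = 2.59375, positive; keep [1, 1.25]
t = 1.125 gives f = 0.082031, positive; keep [1, 1.125]
t = 1.0625 gives f = -1.0112, negative; keep [1.0625, 1.125]

1.0625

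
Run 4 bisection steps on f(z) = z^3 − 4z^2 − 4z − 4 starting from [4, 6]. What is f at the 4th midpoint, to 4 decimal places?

m = 5, f(m) = 1 (+); new bracket [4, 5]
m = 4.5, f(m) = -11.875 (−); new bracket [4.5, 5]
m = 4.75, f(m) = -6.078125 (−); new bracket [4.75, 5]
m = 4.875, f(m) = -2.7051 (−); new bracket [4.875, 5]

-2.7051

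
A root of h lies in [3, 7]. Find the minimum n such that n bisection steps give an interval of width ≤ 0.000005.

20

Width after n steps is 4/2^n. Need 2^n ≥ 4/0.000005 = 800000.
2^19 = 524288 < 800000 ≤ 2^20 = 1048576, so n = 20.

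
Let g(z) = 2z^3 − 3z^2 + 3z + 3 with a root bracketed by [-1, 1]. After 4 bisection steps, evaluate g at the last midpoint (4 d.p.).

midpoint 0: g = 3 > 0 → [-1, 0]
midpoint -0.5: g = 0.5 > 0 → [-1, -0.5]
midpoint -0.75: g = -1.78125 < 0 → [-0.75, -0.5]
midpoint -0.625: g = -0.5352 < 0 → [-0.625, -0.5]

-0.5352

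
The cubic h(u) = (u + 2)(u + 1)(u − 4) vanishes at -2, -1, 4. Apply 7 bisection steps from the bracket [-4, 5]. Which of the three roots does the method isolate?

4

m = 0.5, h(m) = -13.125 (−); new bracket [0.5, 5]
m = 2.75, h(m) = -22.265625 (−); new bracket [2.75, 5]
m = 3.875, h(m) = -3.580078 (−); new bracket [3.875, 5]
m = 4.4375, h(m) = 15.3142 (+); new bracket [3.875, 4.4375]
m = 4.15625, h(m) = 4.9599 (+); new bracket [3.875, 4.15625]
m = 4.015625, h(m) = 0.4714 (+); new bracket [3.875, 4.015625]
m = 3.9453125, h(m) = -1.6079 (−); new bracket [3.9453125, 4.015625]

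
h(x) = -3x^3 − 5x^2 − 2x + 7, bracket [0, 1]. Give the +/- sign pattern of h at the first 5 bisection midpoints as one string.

++-+-

x = 0.5 gives h = 4.375, positive; keep [0.5, 1]
x = 0.75 gives h = 1.421875, positive; keep [0.75, 1]
x = 0.875 gives h = -0.587891, negative; keep [0.75, 0.875]
x = 0.8125 gives h = 0.4651, positive; keep [0.8125, 0.875]
x = 0.84375 gives h = -0.0491, negative; keep [0.8125, 0.84375]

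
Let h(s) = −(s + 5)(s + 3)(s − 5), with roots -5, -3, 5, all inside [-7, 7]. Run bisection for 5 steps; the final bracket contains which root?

5

s = 0 gives h = 75, positive; keep [0, 7]
s = 3.5 gives h = 82.875, positive; keep [3.5, 7]
s = 5.25 gives h = -21.140625, negative; keep [3.5, 5.25]
s = 4.375 gives h = 43.2129, positive; keep [4.375, 5.25]
s = 4.8125 gives h = 14.3738, positive; keep [4.8125, 5.25]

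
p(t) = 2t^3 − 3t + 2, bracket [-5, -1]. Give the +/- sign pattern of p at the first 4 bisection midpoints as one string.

---+

t = -3 gives p = -43, negative; keep [-3, -1]
t = -2 gives p = -8, negative; keep [-2, -1]
t = -1.5 gives p = -0.25, negative; keep [-1.5, -1]
t = -1.25 gives p = 1.8438, positive; keep [-1.5, -1.25]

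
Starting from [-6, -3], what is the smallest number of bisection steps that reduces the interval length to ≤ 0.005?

Width after n steps is 3/2^n. Need 2^n ≥ 3/0.005 = 600.
2^9 = 512 < 600 ≤ 2^10 = 1024, so n = 10.

10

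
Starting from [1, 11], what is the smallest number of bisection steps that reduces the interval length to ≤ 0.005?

Width after n steps is 10/2^n. Need 2^n ≥ 10/0.005 = 2000.
2^10 = 1024 < 2000 ≤ 2^11 = 2048, so n = 11.

11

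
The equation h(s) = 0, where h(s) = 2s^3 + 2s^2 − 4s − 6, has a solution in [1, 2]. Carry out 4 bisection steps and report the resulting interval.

[1.5, 1.5625]

s = 1.5 gives h = -0.75, negative; keep [1.5, 2]
s = 1.75 gives h = 3.84375, positive; keep [1.5, 1.75]
s = 1.625 gives h = 1.363281, positive; keep [1.5, 1.625]
s = 1.5625 gives h = 0.2622, positive; keep [1.5, 1.5625]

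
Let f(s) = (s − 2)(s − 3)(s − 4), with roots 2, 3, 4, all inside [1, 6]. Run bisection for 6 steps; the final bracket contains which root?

s = 3.5 gives f = -0.375, negative; keep [3.5, 6]
s = 4.75 gives f = 3.609375, positive; keep [3.5, 4.75]
s = 4.125 gives f = 0.298828, positive; keep [3.5, 4.125]
s = 3.8125 gives f = -0.2761, negative; keep [3.8125, 4.125]
s = 3.96875 gives f = -0.0596, negative; keep [3.96875, 4.125]
s = 4.046875 gives f = 0.1004, positive; keep [3.96875, 4.046875]

4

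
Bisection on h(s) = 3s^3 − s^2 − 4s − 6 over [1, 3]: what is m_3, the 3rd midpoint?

m = 2, h(m) = 6 (+); new bracket [1, 2]
m = 1.5, h(m) = -4.125 (−); new bracket [1.5, 2]
m = 1.75, h(m) = 0.015625 (+); new bracket [1.5, 1.75]

1.75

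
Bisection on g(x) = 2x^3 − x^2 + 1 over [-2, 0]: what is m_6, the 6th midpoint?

midpoint -1: g = -2 < 0 → [-1, 0]
midpoint -0.5: g = 0.5 > 0 → [-1, -0.5]
midpoint -0.75: g = -0.40625 < 0 → [-0.75, -0.5]
midpoint -0.625: g = 0.1211 > 0 → [-0.75, -0.625]
midpoint -0.6875: g = -0.1226 < 0 → [-0.6875, -0.625]
midpoint -0.65625: g = 0.0041 > 0 → [-0.6875, -0.65625]

-0.65625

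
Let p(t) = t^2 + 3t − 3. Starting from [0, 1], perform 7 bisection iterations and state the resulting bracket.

[0.7890625, 0.796875]

m = 0.5, p(m) = -1.25 (−); new bracket [0.5, 1]
m = 0.75, p(m) = -0.1875 (−); new bracket [0.75, 1]
m = 0.875, p(m) = 0.390625 (+); new bracket [0.75, 0.875]
m = 0.8125, p(m) = 0.0977 (+); new bracket [0.75, 0.8125]
m = 0.78125, p(m) = -0.0459 (−); new bracket [0.78125, 0.8125]
m = 0.796875, p(m) = 0.0256 (+); new bracket [0.78125, 0.796875]
m = 0.7890625, p(m) = -0.0102 (−); new bracket [0.7890625, 0.796875]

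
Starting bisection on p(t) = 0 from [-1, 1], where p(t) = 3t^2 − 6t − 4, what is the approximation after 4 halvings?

p(0) = -4 < 0, so the root lies in [-1, 0]
p(-0.5) = -0.25 < 0, so the root lies in [-1, -0.5]
p(-0.75) = 2.1875 > 0, so the root lies in [-0.75, -0.5]
p(-0.625) = 0.9219 > 0, so the root lies in [-0.625, -0.5]

-0.625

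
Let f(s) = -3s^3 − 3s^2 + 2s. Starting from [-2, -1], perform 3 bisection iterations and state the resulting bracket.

s = -1.5 gives f = 0.375, positive; keep [-1.5, -1]
s = -1.25 gives f = -1.328125, negative; keep [-1.5, -1.25]
s = -1.375 gives f = -0.623047, negative; keep [-1.5, -1.375]

[-1.5, -1.375]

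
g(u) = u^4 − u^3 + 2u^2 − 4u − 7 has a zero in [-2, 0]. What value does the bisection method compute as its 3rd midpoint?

-0.75

midpoint -1: g = 1 > 0 → [-1, 0]
midpoint -0.5: g = -4.3125 < 0 → [-1, -0.5]
midpoint -0.75: g = -2.136719 < 0 → [-1, -0.75]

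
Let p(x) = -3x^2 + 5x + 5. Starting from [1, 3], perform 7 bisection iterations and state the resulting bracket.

[2.359375, 2.375]

x = 2 gives p = 3, positive; keep [2, 3]
x = 2.5 gives p = -1.25, negative; keep [2, 2.5]
x = 2.25 gives p = 1.0625, positive; keep [2.25, 2.5]
x = 2.375 gives p = -0.0469, negative; keep [2.25, 2.375]
x = 2.3125 gives p = 0.5195, positive; keep [2.3125, 2.375]
x = 2.34375 gives p = 0.2393, positive; keep [2.34375, 2.375]
x = 2.359375 gives p = 0.0969, positive; keep [2.359375, 2.375]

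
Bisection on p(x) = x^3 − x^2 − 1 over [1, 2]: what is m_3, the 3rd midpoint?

1.375

x = 1.5 gives p = 0.125, positive; keep [1, 1.5]
x = 1.25 gives p = -0.609375, negative; keep [1.25, 1.5]
x = 1.375 gives p = -0.291016, negative; keep [1.375, 1.5]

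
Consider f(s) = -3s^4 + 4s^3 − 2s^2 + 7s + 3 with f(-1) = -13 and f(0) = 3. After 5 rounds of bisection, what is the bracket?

[-0.375, -0.34375]

midpoint -0.5: f = -1.6875 < 0 → [-0.5, 0]
midpoint -0.25: f = 1.050781 > 0 → [-0.5, -0.25]
midpoint -0.375: f = -0.176514 < 0 → [-0.375, -0.25]
midpoint -0.3125: f = 0.4665 > 0 → [-0.375, -0.3125]
midpoint -0.34375: f = 0.1531 > 0 → [-0.375, -0.34375]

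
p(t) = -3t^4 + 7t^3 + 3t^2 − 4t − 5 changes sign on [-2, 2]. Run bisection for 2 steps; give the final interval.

t = 0 gives p = -5, negative; keep [0, 2]
t = 1 gives p = -2, negative; keep [1, 2]

[1, 2]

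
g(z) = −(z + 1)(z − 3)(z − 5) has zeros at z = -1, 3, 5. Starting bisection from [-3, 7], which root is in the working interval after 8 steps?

g(2) = -9 < 0, so the root lies in [-3, 2]
g(-0.5) = -9.625 < 0, so the root lies in [-3, -0.5]
g(-1.75) = 24.046875 > 0, so the root lies in [-1.75, -0.5]
g(-1.125) = 3.1582 > 0, so the root lies in [-1.125, -0.5]
g(-0.8125) = -4.155 < 0, so the root lies in [-1.125, -0.8125]
g(-0.96875) = -0.7403 < 0, so the root lies in [-1.125, -0.96875]
g(-1.046875) = 1.1471 > 0, so the root lies in [-1.046875, -0.96875]
g(-1.0078125) = 0.1881 > 0, so the root lies in [-1.0078125, -0.96875]

-1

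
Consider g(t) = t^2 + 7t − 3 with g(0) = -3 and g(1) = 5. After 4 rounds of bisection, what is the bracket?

g(0.5) = 0.75 > 0, so the root lies in [0, 0.5]
g(0.25) = -1.1875 < 0, so the root lies in [0.25, 0.5]
g(0.375) = -0.234375 < 0, so the root lies in [0.375, 0.5]
g(0.4375) = 0.2539 > 0, so the root lies in [0.375, 0.4375]

[0.375, 0.4375]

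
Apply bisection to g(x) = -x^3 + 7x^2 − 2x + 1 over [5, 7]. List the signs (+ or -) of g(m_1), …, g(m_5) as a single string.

x = 6 gives g = 25, positive; keep [6, 7]
x = 6.5 gives g = 9.125, positive; keep [6.5, 7]
x = 6.75 gives g = -1.109375, negative; keep [6.5, 6.75]
x = 6.625 gives g = 4.209, positive; keep [6.625, 6.75]
x = 6.6875 gives g = 1.6008, positive; keep [6.6875, 6.75]

++-++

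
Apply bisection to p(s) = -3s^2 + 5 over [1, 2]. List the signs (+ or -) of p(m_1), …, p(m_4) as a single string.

-+--

m = 1.5, p(m) = -1.75 (−); new bracket [1, 1.5]
m = 1.25, p(m) = 0.3125 (+); new bracket [1.25, 1.5]
m = 1.375, p(m) = -0.671875 (−); new bracket [1.25, 1.375]
m = 1.3125, p(m) = -0.168 (−); new bracket [1.25, 1.3125]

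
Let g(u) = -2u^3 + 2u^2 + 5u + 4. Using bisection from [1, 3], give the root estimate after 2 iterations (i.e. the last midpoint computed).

m = 2, g(m) = 6 (+); new bracket [2, 3]
m = 2.5, g(m) = -2.25 (−); new bracket [2, 2.5]

2.5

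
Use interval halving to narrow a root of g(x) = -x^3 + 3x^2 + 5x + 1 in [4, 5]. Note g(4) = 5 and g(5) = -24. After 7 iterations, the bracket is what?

m = 4.5, g(m) = -6.875 (−); new bracket [4, 4.5]
m = 4.25, g(m) = -0.328125 (−); new bracket [4, 4.25]
m = 4.125, g(m) = 2.482422 (+); new bracket [4.125, 4.25]
m = 4.1875, g(m) = 1.1145 (+); new bracket [4.1875, 4.25]
m = 4.21875, g(m) = 0.4026 (+); new bracket [4.21875, 4.25]
m = 4.234375, g(m) = 0.0396 (+); new bracket [4.234375, 4.25]
m = 4.2421875, g(m) = -0.1437 (−); new bracket [4.234375, 4.2421875]

[4.234375, 4.2421875]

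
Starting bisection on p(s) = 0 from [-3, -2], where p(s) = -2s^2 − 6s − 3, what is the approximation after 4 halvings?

-2.3125

midpoint -2.5: p = -0.5 < 0 → [-2.5, -2]
midpoint -2.25: p = 0.375 > 0 → [-2.5, -2.25]
midpoint -2.375: p = -0.03125 < 0 → [-2.375, -2.25]
midpoint -2.3125: p = 0.1797 > 0 → [-2.375, -2.3125]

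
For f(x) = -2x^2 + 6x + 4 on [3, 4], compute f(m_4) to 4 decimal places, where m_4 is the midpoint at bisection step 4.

-0.0078

x = 3.5 gives f = 0.5, positive; keep [3.5, 4]
x = 3.75 gives f = -1.625, negative; keep [3.5, 3.75]
x = 3.625 gives f = -0.53125, negative; keep [3.5, 3.625]
x = 3.5625 gives f = -0.0078, negative; keep [3.5, 3.5625]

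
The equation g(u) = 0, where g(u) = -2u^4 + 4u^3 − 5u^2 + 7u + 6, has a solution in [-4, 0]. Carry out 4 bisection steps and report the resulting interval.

m = -2, g(m) = -92 (−); new bracket [-2, 0]
m = -1, g(m) = -12 (−); new bracket [-1, 0]
m = -0.5, g(m) = 0.625 (+); new bracket [-1, -0.5]
m = -0.75, g(m) = -4.3828 (−); new bracket [-0.75, -0.5]

[-0.75, -0.5]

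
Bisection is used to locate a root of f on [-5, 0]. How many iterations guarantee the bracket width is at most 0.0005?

Width after n steps is 5/2^n. Need 2^n ≥ 5/0.0005 = 10000.
2^13 = 8192 < 10000 ≤ 2^14 = 16384, so n = 14.

14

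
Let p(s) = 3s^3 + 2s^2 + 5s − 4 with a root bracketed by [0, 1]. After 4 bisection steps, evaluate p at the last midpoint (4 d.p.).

-0.0208

midpoint 0.5: p = -0.625 < 0 → [0.5, 1]
midpoint 0.75: p = 2.140625 > 0 → [0.5, 0.75]
midpoint 0.625: p = 0.638672 > 0 → [0.5, 0.625]
midpoint 0.5625: p = -0.0208 < 0 → [0.5625, 0.625]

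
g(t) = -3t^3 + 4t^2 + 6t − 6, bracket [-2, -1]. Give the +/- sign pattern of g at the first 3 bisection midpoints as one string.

t = -1.5 gives g = 4.125, positive; keep [-1.5, -1]
t = -1.25 gives g = -1.390625, negative; keep [-1.5, -1.25]
t = -1.375 gives g = 1.111328, positive; keep [-1.375, -1.25]

+-+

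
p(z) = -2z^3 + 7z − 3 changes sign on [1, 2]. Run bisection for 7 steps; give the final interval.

z = 1.5 gives p = 0.75, positive; keep [1.5, 2]
z = 1.75 gives p = -1.46875, negative; keep [1.5, 1.75]
z = 1.625 gives p = -0.207031, negative; keep [1.5, 1.625]
z = 1.5625 gives p = 0.3081, positive; keep [1.5625, 1.625]
z = 1.59375 gives p = 0.0599, positive; keep [1.59375, 1.625]
z = 1.609375 gives p = -0.0712, negative; keep [1.59375, 1.609375]
z = 1.6015625 gives p = -0.0051, negative; keep [1.59375, 1.6015625]

[1.59375, 1.6015625]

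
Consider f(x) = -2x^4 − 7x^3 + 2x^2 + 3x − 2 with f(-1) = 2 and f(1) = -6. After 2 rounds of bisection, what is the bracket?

[-1, -0.5]

m = 0, f(m) = -2 (−); new bracket [-1, 0]
m = -0.5, f(m) = -2.25 (−); new bracket [-1, -0.5]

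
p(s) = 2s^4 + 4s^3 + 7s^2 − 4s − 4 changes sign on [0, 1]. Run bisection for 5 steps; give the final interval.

m = 0.5, p(m) = -3.625 (−); new bracket [0.5, 1]
m = 0.75, p(m) = -0.742188 (−); new bracket [0.75, 1]
m = 0.875, p(m) = 1.711426 (+); new bracket [0.75, 0.875]
m = 0.8125, p(m) = 0.3882 (+); new bracket [0.75, 0.8125]
m = 0.78125, p(m) = -0.2001 (−); new bracket [0.78125, 0.8125]

[0.78125, 0.8125]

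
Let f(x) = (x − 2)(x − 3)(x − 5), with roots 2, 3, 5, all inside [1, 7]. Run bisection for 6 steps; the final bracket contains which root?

5

x = 4 gives f = -2, negative; keep [4, 7]
x = 5.5 gives f = 4.375, positive; keep [4, 5.5]
x = 4.75 gives f = -1.203125, negative; keep [4.75, 5.5]
x = 5.125 gives f = 0.8301, positive; keep [4.75, 5.125]
x = 4.9375 gives f = -0.3557, negative; keep [4.9375, 5.125]
x = 5.03125 gives f = 0.1924, positive; keep [4.9375, 5.03125]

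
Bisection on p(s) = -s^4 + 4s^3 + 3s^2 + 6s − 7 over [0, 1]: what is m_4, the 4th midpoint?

0.6875

s = 0.5 gives p = -2.8125, negative; keep [0.5, 1]
s = 0.75 gives p = 0.558594, positive; keep [0.5, 0.75]
s = 0.625 gives p = -1.25415, negative; keep [0.625, 0.75]
s = 0.6875 gives p = -0.3806, negative; keep [0.6875, 0.75]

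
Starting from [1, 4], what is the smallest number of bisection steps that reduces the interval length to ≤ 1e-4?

15

Width after n steps is 3/2^n. Need 2^n ≥ 3/1e-4 = 30000.
2^14 = 16384 < 30000 ≤ 2^15 = 32768, so n = 15.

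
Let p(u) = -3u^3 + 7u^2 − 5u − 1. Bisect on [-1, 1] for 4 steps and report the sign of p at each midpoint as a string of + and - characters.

p(0) = -1 < 0, so the root lies in [-1, 0]
p(-0.5) = 3.625 > 0, so the root lies in [-0.5, 0]
p(-0.25) = 0.734375 > 0, so the root lies in [-0.25, 0]
p(-0.125) = -0.2598 < 0, so the root lies in [-0.25, -0.125]

-++-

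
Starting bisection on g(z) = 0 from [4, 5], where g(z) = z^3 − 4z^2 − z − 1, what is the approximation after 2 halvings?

midpoint 4.5: g = 4.625 > 0 → [4, 4.5]
midpoint 4.25: g = -0.734375 < 0 → [4.25, 4.5]

4.25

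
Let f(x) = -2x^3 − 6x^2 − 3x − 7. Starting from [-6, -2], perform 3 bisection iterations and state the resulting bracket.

[-3, -2.5]

f(-4) = 37 > 0, so the root lies in [-4, -2]
f(-3) = 2 > 0, so the root lies in [-3, -2]
f(-2.5) = -5.75 < 0, so the root lies in [-3, -2.5]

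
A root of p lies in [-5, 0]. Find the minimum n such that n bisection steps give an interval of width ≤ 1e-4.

Width after n steps is 5/2^n. Need 2^n ≥ 5/1e-4 = 50000.
2^15 = 32768 < 50000 ≤ 2^16 = 65536, so n = 16.

16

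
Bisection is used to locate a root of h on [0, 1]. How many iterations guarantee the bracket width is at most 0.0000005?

21

Width after n steps is 1/2^n. Need 2^n ≥ 1/0.0000005 = 2000000.
2^20 = 1048576 < 2000000 ≤ 2^21 = 2097152, so n = 21.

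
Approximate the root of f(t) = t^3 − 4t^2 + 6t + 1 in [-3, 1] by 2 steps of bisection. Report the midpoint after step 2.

midpoint -1: f = -10 < 0 → [-1, 1]
midpoint 0: f = 1 > 0 → [-1, 0]

0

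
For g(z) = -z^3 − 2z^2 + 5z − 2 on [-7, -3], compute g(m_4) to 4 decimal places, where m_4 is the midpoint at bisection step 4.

3.8594

z = -5 gives g = 48, positive; keep [-5, -3]
z = -4 gives g = 10, positive; keep [-4, -3]
z = -3.5 gives g = -1.125, negative; keep [-4, -3.5]
z = -3.75 gives g = 3.8594, positive; keep [-3.75, -3.5]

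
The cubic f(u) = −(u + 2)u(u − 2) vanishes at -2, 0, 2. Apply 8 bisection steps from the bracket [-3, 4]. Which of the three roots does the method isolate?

2

m = 0.5, f(m) = 1.875 (+); new bracket [0.5, 4]
m = 2.25, f(m) = -2.390625 (−); new bracket [0.5, 2.25]
m = 1.375, f(m) = 2.900391 (+); new bracket [1.375, 2.25]
m = 1.8125, f(m) = 1.2957 (+); new bracket [1.8125, 2.25]
m = 2.03125, f(m) = -0.2559 (−); new bracket [1.8125, 2.03125]
m = 1.921875, f(m) = 0.5889 (+); new bracket [1.921875, 2.03125]
m = 1.9765625, f(m) = 0.1842 (+); new bracket [1.9765625, 2.03125]
m = 2.00390625, f(m) = -0.0313 (−); new bracket [1.9765625, 2.00390625]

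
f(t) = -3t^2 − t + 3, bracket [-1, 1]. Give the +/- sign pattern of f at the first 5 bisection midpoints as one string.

m = 0, f(m) = 3 (+); new bracket [0, 1]
m = 0.5, f(m) = 1.75 (+); new bracket [0.5, 1]
m = 0.75, f(m) = 0.5625 (+); new bracket [0.75, 1]
m = 0.875, f(m) = -0.1719 (−); new bracket [0.75, 0.875]
m = 0.8125, f(m) = 0.207 (+); new bracket [0.8125, 0.875]

+++-+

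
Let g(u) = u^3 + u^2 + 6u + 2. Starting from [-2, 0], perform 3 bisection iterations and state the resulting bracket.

g(-1) = -4 < 0, so the root lies in [-1, 0]
g(-0.5) = -0.875 < 0, so the root lies in [-0.5, 0]
g(-0.25) = 0.546875 > 0, so the root lies in [-0.5, -0.25]

[-0.5, -0.25]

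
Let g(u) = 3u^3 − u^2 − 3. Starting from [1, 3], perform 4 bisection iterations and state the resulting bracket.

m = 2, g(m) = 17 (+); new bracket [1, 2]
m = 1.5, g(m) = 4.875 (+); new bracket [1, 1.5]
m = 1.25, g(m) = 1.296875 (+); new bracket [1, 1.25]
m = 1.125, g(m) = 0.0059 (+); new bracket [1, 1.125]

[1, 1.125]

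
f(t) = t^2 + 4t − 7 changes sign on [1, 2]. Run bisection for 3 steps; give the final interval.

midpoint 1.5: f = 1.25 > 0 → [1, 1.5]
midpoint 1.25: f = -0.4375 < 0 → [1.25, 1.5]
midpoint 1.375: f = 0.390625 > 0 → [1.25, 1.375]

[1.25, 1.375]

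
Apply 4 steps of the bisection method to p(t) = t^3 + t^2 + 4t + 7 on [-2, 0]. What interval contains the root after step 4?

[-1.5, -1.375]

p(-1) = 3 > 0, so the root lies in [-2, -1]
p(-1.5) = -0.125 < 0, so the root lies in [-1.5, -1]
p(-1.25) = 1.609375 > 0, so the root lies in [-1.5, -1.25]
p(-1.375) = 0.791 > 0, so the root lies in [-1.5, -1.375]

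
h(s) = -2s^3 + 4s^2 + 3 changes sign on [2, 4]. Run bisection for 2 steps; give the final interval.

[2, 2.5]

midpoint 3: h = -15 < 0 → [2, 3]
midpoint 2.5: h = -3.25 < 0 → [2, 2.5]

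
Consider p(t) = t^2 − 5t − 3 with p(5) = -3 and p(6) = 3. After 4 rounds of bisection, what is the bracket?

[5.5, 5.5625]

m = 5.5, p(m) = -0.25 (−); new bracket [5.5, 6]
m = 5.75, p(m) = 1.3125 (+); new bracket [5.5, 5.75]
m = 5.625, p(m) = 0.515625 (+); new bracket [5.5, 5.625]
m = 5.5625, p(m) = 0.1289 (+); new bracket [5.5, 5.5625]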